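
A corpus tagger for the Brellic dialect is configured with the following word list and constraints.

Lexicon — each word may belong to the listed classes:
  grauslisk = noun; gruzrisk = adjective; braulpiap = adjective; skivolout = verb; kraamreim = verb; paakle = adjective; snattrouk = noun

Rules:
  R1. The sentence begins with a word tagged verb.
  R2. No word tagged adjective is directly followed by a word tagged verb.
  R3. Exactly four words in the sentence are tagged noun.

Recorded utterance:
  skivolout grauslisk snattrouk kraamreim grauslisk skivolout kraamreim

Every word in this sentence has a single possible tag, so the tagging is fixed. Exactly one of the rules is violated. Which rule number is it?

Fixed tagging: verb noun noun verb noun verb verb.
Checking each rule: R1 ✓, R2 ✓, R3 ✗.
Only rule 3 fails.

3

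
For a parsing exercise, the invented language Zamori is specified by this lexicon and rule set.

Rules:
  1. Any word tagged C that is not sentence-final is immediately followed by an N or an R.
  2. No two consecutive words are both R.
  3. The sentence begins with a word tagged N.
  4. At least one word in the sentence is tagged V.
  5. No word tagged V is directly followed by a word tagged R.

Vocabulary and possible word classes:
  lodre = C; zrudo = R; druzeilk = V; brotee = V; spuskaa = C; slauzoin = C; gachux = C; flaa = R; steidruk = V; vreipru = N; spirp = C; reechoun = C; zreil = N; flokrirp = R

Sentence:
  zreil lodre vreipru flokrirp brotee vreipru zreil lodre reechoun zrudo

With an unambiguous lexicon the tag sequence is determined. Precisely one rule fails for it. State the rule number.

1

Fixed tagging: N C N R V N N C C R.
Applying the rules: R1 ✗, R2 ✓, R3 ✓, R4 ✓, R5 ✓.
Only rule 1 fails.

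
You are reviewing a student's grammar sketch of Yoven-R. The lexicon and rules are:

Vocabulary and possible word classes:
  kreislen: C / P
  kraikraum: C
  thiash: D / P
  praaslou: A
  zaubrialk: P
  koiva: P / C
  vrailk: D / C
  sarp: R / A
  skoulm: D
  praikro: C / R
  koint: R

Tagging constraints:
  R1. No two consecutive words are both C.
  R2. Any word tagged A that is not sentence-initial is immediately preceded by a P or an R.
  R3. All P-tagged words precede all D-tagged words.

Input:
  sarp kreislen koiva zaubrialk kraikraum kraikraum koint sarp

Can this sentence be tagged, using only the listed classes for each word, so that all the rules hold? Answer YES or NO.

Candidates per position — 1:sarp {R,A}; 2:kreislen {C,P}; 3:koiva {P,C}; 4:zaubrialk {P}; 5:kraikraum {C}; 6:kraikraum {C}; 7:koint {R}; 8:sarp {R,A}.
Rule 1 cannot be satisfied by any choice of tags from the lexicon.
So there is no consistent tagging.

NO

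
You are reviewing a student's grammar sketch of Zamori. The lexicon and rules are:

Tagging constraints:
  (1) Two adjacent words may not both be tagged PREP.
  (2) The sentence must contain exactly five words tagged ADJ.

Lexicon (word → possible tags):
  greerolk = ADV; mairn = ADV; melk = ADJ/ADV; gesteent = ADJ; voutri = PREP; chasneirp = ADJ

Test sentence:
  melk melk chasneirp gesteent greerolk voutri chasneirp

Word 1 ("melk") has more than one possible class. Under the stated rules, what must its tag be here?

Candidates per position — 1:melk {ADJ,ADV}; 2:melk {ADJ,ADV}; 3:chasneirp {ADJ}; 4:gesteent {ADJ}; 5:greerolk {ADV}; 6:voutri {PREP}; 7:chasneirp {ADJ}.
If word 1 were ADV, no tagging could satisfy rule 2; so word 1 is ADJ.
If word 2 were ADV, no tagging could satisfy rule 2; so word 2 is ADJ.
The only consistent sequence is: ADJ ADJ ADJ ADJ ADV PREP ADJ.
Checking: rule 1 ✓; rule 2 ✓.

ADJ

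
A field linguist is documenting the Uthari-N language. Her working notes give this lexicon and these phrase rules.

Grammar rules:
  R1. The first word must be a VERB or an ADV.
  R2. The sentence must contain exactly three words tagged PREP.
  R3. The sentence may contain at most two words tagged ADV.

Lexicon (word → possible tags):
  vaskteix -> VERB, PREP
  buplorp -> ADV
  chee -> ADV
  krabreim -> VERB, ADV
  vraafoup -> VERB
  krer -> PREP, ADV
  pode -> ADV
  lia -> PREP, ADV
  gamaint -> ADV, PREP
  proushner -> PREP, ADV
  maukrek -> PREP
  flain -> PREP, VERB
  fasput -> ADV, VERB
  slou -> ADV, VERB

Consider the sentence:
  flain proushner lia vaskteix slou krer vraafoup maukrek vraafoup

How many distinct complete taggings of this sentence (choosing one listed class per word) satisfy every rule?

Candidates per position — 1:flain {PREP,VERB}; 2:proushner {PREP,ADV}; 3:lia {PREP,ADV}; 4:vaskteix {VERB,PREP}; 5:slou {ADV,VERB}; 6:krer {PREP,ADV}; 7:vraafoup {VERB}; 8:maukrek {PREP}; 9:vraafoup {VERB}.
There are 64 candidate sequences in total.
Checking each against the rules leaves 9 sequences.
Count = 9.

9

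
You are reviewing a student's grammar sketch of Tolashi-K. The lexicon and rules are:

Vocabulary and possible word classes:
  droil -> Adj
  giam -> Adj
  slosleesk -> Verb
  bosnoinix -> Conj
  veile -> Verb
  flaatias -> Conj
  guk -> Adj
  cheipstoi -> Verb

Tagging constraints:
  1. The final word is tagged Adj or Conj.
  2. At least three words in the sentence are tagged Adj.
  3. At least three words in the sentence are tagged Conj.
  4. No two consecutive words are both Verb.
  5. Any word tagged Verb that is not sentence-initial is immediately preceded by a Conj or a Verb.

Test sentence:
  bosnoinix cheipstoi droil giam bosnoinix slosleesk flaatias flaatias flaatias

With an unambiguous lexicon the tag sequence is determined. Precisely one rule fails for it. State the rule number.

Fixed tagging: Conj Verb Adj Adj Conj Verb Conj Conj Conj.
Rule check: R1 pass, R2 fail, R3 pass, R4 pass, R5 pass.
Only rule 2 fails.

2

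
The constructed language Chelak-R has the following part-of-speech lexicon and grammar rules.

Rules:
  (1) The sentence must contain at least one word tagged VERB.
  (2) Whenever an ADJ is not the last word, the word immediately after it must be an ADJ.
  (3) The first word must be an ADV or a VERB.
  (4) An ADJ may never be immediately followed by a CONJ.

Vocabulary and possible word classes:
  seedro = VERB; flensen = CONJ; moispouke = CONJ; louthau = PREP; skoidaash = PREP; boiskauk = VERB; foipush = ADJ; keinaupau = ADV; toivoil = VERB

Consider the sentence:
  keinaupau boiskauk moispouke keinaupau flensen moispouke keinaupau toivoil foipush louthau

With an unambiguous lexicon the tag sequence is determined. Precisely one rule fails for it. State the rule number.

2

Fixed tagging: ADV VERB CONJ ADV CONJ CONJ ADV VERB ADJ PREP.
Rule check: R1 ✓, R2 ✗, R3 ✓, R4 ✓.
Only rule 2 fails.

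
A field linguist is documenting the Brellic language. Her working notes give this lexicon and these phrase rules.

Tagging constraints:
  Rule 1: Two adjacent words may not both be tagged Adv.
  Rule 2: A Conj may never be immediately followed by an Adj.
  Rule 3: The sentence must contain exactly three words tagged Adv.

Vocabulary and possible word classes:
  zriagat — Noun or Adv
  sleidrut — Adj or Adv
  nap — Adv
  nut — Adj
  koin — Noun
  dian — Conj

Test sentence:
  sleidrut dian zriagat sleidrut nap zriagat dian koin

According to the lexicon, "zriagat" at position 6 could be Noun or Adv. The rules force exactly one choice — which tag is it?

Noun

Candidates per position — 1:sleidrut {Adj,Adv}; 2:dian {Conj}; 3:zriagat {Noun,Adv}; 4:sleidrut {Adj,Adv}; 5:nap {Adv}; 6:zriagat {Noun,Adv}; 7:dian {Conj}; 8:koin {Noun}.
Word 4 cannot be Adv — rule 1 would then fail for every completion. It is Adj.
Word 6 cannot be Adv — rule 1 would then fail for every completion. It is Noun.
Word 1 cannot be Adj — rule 3 would then fail for every completion. It is Adv.
Word 3 cannot be Noun — rule 3 would then fail for every completion. It is Adv.
The only consistent sequence is: Adv Conj Adv Adj Adv Noun Conj Noun.
Checking: rule 1 ✓; rule 2 ✓; rule 3 ✓.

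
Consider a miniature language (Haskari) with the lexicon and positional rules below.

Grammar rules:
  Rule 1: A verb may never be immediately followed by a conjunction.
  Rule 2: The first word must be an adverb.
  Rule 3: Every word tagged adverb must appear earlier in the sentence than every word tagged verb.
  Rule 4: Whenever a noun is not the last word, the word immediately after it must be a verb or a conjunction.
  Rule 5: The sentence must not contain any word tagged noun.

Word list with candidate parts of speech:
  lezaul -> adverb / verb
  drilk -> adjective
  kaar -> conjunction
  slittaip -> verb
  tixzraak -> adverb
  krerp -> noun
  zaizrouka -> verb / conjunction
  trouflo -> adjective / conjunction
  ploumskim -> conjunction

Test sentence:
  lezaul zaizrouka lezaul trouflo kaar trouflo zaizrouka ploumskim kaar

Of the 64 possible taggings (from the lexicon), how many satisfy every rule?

8

Candidates per position — 1:lezaul {adverb,verb}; 2:zaizrouka {verb,conjunction}; 3:lezaul {adverb,verb}; 4:trouflo {adjective,conjunction}; 5:kaar {conjunction}; 6:trouflo {adjective,conjunction}; 7:zaizrouka {verb,conjunction}; 8:ploumskim {conjunction}; 9:kaar {conjunction}.
There are 64 candidate sequences in total.
Checking each against the rules leaves 8 sequences.
Count = 8.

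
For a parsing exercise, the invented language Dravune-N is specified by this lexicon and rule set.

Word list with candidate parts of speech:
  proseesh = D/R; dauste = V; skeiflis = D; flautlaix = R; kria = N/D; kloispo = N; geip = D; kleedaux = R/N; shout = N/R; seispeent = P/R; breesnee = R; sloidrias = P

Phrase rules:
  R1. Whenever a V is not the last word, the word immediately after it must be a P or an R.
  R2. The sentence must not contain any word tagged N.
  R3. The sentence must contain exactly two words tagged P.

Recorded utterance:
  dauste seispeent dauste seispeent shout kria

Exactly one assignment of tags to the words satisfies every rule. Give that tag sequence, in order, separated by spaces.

Candidates per position — 1:dauste {V}; 2:seispeent {P,R}; 3:dauste {V}; 4:seispeent {P,R}; 5:shout {N,R}; 6:kria {N,D}.
Word 2 cannot be R — rule 3 would then fail for every completion. It is P.
Word 4 cannot be R — rule 3 would then fail for every completion. It is P.
Word 5 cannot be N — rule 2 would then fail for every completion. It is R.
Word 6 cannot be N — rule 2 would then fail for every completion. It is D.
The unique satisfying tagging is: V P V P R D.
Checking: rule 1 holds; rule 2 holds; rule 3 holds.

V P V P R D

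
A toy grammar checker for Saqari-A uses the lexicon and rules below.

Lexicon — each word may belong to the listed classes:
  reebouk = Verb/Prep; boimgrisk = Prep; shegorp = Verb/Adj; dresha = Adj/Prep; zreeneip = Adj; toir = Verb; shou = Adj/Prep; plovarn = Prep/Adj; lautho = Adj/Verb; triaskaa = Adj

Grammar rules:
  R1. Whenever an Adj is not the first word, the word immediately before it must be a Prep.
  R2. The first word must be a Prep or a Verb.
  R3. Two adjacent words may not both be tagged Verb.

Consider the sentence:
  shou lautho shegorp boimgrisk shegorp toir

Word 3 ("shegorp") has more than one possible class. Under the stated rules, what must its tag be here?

Verb

Candidates per position — 1:shou {Adj,Prep}; 2:lautho {Adj,Verb}; 3:shegorp {Verb,Adj}; 4:boimgrisk {Prep}; 5:shegorp {Verb,Adj}; 6:toir {Verb}.
Position 1: Adj is ruled out by rule 2; that leaves Prep.
Position 3: Adj is ruled out by rule 1; that leaves Verb.
Position 5: Verb is ruled out by rule 3; that leaves Adj.
Position 2: Verb is ruled out by rule 3; that leaves Adj.
The only consistent sequence is: Prep Adj Verb Prep Adj Verb.
Rule-by-rule: rule 1 ok; rule 2 ok; rule 3 ok.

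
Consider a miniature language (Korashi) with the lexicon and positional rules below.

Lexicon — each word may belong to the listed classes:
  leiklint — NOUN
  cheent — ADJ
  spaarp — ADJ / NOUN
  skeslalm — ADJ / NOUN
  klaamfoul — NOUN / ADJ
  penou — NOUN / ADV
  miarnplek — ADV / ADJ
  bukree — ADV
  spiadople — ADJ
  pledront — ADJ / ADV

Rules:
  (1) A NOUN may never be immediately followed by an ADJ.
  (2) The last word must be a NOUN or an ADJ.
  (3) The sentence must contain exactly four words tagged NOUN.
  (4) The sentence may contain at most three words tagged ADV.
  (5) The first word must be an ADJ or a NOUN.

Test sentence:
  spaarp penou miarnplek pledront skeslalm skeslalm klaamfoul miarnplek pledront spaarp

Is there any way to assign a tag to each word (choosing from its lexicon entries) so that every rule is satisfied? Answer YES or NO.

Candidates per position — 1:spaarp {ADJ,NOUN}; 2:penou {NOUN,ADV}; 3:miarnplek {ADV,ADJ}; 4:pledront {ADJ,ADV}; 5:skeslalm {ADJ,NOUN}; 6:skeslalm {ADJ,NOUN}; 7:klaamfoul {NOUN,ADJ}; 8:miarnplek {ADV,ADJ}; 9:pledront {ADJ,ADV}; 10:spaarp {ADJ,NOUN}.
One satisfying assignment: ADJ NOUN ADV ADJ NOUN NOUN NOUN ADV ADJ ADJ.
Verifying each rule — rule 1 ✓; rule 2 ✓; rule 3 ✓; rule 4 ✓; rule 5 ✓.

YES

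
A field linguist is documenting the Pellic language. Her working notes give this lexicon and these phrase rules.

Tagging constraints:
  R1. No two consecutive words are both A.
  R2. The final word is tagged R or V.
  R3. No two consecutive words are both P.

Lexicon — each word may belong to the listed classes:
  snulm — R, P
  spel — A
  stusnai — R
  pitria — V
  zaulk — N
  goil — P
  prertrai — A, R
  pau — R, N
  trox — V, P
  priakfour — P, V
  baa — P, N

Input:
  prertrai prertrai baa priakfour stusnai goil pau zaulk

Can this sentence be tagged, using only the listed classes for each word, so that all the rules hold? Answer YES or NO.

Candidates per position — 1:prertrai {A,R}; 2:prertrai {A,R}; 3:baa {P,N}; 4:priakfour {P,V}; 5:stusnai {R}; 6:goil {P}; 7:pau {R,N}; 8:zaulk {N}.
Rule 2 cannot be satisfied by any choice of tags from the lexicon.
So there is no consistent tagging.

NO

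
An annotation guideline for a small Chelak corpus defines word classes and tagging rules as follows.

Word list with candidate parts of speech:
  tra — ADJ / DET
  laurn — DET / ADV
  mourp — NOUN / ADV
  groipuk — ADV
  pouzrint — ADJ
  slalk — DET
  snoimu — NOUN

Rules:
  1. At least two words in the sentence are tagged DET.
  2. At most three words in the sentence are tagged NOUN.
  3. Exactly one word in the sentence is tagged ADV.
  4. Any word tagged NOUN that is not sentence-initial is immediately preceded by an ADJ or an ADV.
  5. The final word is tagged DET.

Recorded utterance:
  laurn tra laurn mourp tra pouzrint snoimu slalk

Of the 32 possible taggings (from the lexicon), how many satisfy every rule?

8

Candidates per position — 1:laurn {DET,ADV}; 2:tra {ADJ,DET}; 3:laurn {DET,ADV}; 4:mourp {NOUN,ADV}; 5:tra {ADJ,DET}; 6:pouzrint {ADJ}; 7:snoimu {NOUN}; 8:slalk {DET}.
There are 32 candidate sequences in total.
Checking each against the rules leaves 8 sequences.
Count = 8.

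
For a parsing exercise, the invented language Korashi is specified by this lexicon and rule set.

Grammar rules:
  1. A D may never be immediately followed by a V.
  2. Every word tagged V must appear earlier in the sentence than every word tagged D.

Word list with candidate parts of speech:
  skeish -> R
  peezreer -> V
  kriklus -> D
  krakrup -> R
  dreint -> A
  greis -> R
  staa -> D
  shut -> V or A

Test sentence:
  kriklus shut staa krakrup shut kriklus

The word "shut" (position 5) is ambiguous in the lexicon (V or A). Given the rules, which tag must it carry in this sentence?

A

Candidates per position — 1:kriklus {D}; 2:shut {V,A}; 3:staa {D}; 4:krakrup {R}; 5:shut {V,A}; 6:kriklus {D}.
Position 2: tagging it V would leave rule 1 unsatisfiable, so it must be A.
Position 5: tagging it V would leave rule 2 unsatisfiable, so it must be A.
The only consistent sequence is: D A D R A D.
Checking: rule 1 ✓; rule 2 ✓.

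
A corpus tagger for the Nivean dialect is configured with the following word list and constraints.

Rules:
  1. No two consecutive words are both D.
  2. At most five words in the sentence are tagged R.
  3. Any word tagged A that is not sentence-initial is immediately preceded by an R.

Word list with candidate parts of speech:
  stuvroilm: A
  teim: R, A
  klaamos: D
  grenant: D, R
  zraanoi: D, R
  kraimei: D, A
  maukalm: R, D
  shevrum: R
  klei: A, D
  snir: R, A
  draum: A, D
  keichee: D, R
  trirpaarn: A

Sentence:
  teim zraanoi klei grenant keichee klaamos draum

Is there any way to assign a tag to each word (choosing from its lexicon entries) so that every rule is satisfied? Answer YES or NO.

Candidates per position — 1:teim {R,A}; 2:zraanoi {D,R}; 3:klei {A,D}; 4:grenant {D,R}; 5:keichee {D,R}; 6:klaamos {D}; 7:draum {A,D}.
Every candidate sequence violates at least one rule; no consistent tagging exists.

NO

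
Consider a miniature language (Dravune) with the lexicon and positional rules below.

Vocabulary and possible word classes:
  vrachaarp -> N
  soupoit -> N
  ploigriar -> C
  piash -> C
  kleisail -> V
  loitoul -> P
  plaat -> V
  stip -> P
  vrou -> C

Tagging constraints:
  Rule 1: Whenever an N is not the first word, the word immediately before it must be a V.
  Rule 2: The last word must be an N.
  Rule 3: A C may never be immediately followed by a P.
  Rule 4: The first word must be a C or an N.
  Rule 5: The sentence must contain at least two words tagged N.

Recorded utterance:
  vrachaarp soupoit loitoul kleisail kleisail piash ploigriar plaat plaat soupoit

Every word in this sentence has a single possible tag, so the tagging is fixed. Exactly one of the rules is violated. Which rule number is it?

1

Fixed tagging: N N P V V C C V V N.
Checking each rule: R1 fails, R2 ok, R3 ok, R4 ok, R5 ok.
Only rule 1 fails.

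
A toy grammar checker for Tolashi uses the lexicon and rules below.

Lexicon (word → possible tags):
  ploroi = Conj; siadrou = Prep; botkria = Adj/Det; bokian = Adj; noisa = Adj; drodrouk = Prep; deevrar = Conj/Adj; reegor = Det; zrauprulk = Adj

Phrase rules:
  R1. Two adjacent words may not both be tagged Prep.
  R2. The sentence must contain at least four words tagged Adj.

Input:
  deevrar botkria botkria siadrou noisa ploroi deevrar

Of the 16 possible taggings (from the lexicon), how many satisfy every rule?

5

Candidates per position — 1:deevrar {Conj,Adj}; 2:botkria {Adj,Det}; 3:botkria {Adj,Det}; 4:siadrou {Prep}; 5:noisa {Adj}; 6:ploroi {Conj}; 7:deevrar {Conj,Adj}.
There are 16 candidate sequences in total.
The sequences that satisfy every rule: Conj Adj Adj Prep Adj Conj Adj; Adj Adj Adj Prep Adj Conj Conj; Adj Adj Adj Prep Adj Conj Adj; Adj Adj Det Prep Adj Conj Adj; Adj Det Adj Prep Adj Conj Adj.
Count = 5.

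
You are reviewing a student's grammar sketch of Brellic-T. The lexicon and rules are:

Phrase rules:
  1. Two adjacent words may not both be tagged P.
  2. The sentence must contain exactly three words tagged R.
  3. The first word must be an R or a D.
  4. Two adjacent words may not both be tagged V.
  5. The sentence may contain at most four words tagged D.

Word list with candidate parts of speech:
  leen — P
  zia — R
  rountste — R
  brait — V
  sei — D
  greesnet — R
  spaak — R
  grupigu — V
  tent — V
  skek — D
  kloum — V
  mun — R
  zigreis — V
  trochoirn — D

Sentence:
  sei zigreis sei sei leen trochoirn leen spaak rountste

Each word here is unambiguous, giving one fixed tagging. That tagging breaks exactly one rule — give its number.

2

Fixed tagging: D V D D P D P R R.
Checking each rule: R1 holds, R2 violated, R3 holds, R4 holds, R5 holds.
Only rule 2 fails.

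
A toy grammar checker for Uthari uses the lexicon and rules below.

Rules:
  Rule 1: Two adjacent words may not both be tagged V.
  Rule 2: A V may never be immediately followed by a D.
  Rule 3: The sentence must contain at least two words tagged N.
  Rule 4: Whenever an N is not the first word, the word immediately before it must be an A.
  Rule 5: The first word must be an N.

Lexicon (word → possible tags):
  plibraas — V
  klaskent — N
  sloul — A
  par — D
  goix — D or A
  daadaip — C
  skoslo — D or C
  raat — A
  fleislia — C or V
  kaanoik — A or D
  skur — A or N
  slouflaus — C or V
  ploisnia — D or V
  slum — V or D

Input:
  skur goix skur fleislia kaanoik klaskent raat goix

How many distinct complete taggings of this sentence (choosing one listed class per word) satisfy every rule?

12

Candidates per position — 1:skur {A,N}; 2:goix {D,A}; 3:skur {A,N}; 4:fleislia {C,V}; 5:kaanoik {A,D}; 6:klaskent {N}; 7:raat {A}; 8:goix {D,A}.
There are 64 candidate sequences in total.
Checking each against the rules leaves 12 sequences.
Count = 12.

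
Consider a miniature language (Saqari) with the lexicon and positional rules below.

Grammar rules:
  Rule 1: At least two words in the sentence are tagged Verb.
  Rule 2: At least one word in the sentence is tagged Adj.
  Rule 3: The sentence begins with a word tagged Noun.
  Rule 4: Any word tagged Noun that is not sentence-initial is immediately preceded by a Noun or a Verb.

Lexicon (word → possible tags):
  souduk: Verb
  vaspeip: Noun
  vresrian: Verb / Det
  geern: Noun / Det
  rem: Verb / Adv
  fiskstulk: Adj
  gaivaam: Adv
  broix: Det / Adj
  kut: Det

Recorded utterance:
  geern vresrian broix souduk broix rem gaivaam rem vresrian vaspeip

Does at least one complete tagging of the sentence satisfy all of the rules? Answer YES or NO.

YES

Candidates per position — 1:geern {Noun,Det}; 2:vresrian {Verb,Det}; 3:broix {Det,Adj}; 4:souduk {Verb}; 5:broix {Det,Adj}; 6:rem {Verb,Adv}; 7:gaivaam {Adv}; 8:rem {Verb,Adv}; 9:vresrian {Verb,Det}; 10:vaspeip {Noun}.
One satisfying assignment: Noun Det Adj Verb Det Adv Adv Verb Verb Noun.
Checking: rule 1 holds; rule 2 holds; rule 3 holds; rule 4 holds.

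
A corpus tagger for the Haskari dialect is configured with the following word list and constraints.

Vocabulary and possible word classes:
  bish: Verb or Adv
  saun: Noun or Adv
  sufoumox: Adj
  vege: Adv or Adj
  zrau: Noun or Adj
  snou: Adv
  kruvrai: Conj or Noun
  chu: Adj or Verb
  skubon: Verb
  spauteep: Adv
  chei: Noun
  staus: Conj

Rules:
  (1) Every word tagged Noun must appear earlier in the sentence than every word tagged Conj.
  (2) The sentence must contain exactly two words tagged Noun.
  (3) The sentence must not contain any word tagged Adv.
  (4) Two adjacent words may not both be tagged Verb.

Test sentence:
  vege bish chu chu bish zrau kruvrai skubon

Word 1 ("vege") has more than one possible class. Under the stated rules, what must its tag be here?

Adj

Candidates per position — 1:vege {Adv,Adj}; 2:bish {Verb,Adv}; 3:chu {Adj,Verb}; 4:chu {Adj,Verb}; 5:bish {Verb,Adv}; 6:zrau {Noun,Adj}; 7:kruvrai {Conj,Noun}; 8:skubon {Verb}.
Position 1: tagging it Adv would leave rule 3 unsatisfiable, so it must be Adj.
Position 2: tagging it Adv would leave rule 3 unsatisfiable, so it must be Verb.
Position 3: tagging it Verb would leave rule 4 unsatisfiable, so it must be Adj.
Position 5: tagging it Adv would leave rule 3 unsatisfiable, so it must be Verb.
Position 6: tagging it Adj would leave rule 2 unsatisfiable, so it must be Noun.
Position 7: tagging it Conj would leave rule 2 unsatisfiable, so it must be Noun.
Position 4: tagging it Verb would leave rule 4 unsatisfiable, so it must be Adj.
The unique satisfying tagging is: Adj Verb Adj Adj Verb Noun Noun Verb.
Check: rule 1 satisfied; rule 2 satisfied; rule 3 satisfied; rule 4 satisfied.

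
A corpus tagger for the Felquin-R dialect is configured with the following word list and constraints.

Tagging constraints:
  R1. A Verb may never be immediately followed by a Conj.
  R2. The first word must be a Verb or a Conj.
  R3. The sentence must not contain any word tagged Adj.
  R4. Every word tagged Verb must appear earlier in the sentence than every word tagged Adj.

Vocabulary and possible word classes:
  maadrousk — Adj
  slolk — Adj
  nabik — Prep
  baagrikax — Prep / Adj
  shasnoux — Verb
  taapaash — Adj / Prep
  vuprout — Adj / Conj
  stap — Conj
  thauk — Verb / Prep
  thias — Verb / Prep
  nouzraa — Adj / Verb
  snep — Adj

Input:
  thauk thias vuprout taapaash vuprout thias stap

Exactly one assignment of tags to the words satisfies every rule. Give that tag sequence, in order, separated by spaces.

Verb Prep Conj Prep Conj Prep Conj

Candidates per position — 1:thauk {Verb,Prep}; 2:thias {Verb,Prep}; 3:vuprout {Adj,Conj}; 4:taapaash {Adj,Prep}; 5:vuprout {Adj,Conj}; 6:thias {Verb,Prep}; 7:stap {Conj}.
At position 1, choosing Prep makes rule 2 impossible to satisfy; hence Verb.
At position 3, choosing Adj makes rule 3 impossible to satisfy; hence Conj.
At position 4, choosing Adj makes rule 3 impossible to satisfy; hence Prep.
At position 5, choosing Adj makes rule 3 impossible to satisfy; hence Conj.
At position 6, choosing Verb makes rule 1 impossible to satisfy; hence Prep.
At position 2, choosing Verb makes rule 1 impossible to satisfy; hence Prep.
So the tagging must be: Verb Prep Conj Prep Conj Prep Conj.
Rule-by-rule: rule 1 satisfied; rule 2 satisfied; rule 3 satisfied; rule 4 satisfied.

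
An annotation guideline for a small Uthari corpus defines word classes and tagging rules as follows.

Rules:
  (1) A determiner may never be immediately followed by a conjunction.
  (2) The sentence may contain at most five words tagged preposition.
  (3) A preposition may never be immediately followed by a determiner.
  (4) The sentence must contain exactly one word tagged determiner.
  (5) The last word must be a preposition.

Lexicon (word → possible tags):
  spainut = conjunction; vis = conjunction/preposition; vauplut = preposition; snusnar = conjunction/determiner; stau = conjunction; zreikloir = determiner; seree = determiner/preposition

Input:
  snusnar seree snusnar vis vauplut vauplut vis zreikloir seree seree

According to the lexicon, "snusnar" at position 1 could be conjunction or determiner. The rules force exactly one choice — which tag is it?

conjunction

Candidates per position — 1:snusnar {conjunction,determiner}; 2:seree {determiner,preposition}; 3:snusnar {conjunction,determiner}; 4:vis {conjunction,preposition}; 5:vauplut {preposition}; 6:vauplut {preposition}; 7:vis {conjunction,preposition}; 8:zreikloir {determiner}; 9:seree {determiner,preposition}; 10:seree {determiner,preposition}.
Position 1: determiner is ruled out by rule 4; that leaves conjunction.
Position 2: determiner is ruled out by rule 4; that leaves preposition.
Position 3: determiner is ruled out by rule 3; that leaves conjunction.
Position 7: preposition is ruled out by rule 3; that leaves conjunction.
Position 9: determiner is ruled out by rule 4; that leaves preposition.
Position 10: determiner is ruled out by rule 3; that leaves preposition.
Position 4: preposition is ruled out by rule 2; that leaves conjunction.
The only consistent sequence is: conjunction preposition conjunction conjunction preposition preposition conjunction determiner preposition preposition.
Checking: rule 1 satisfied; rule 2 satisfied; rule 3 satisfied; rule 4 satisfied; rule 5 satisfied.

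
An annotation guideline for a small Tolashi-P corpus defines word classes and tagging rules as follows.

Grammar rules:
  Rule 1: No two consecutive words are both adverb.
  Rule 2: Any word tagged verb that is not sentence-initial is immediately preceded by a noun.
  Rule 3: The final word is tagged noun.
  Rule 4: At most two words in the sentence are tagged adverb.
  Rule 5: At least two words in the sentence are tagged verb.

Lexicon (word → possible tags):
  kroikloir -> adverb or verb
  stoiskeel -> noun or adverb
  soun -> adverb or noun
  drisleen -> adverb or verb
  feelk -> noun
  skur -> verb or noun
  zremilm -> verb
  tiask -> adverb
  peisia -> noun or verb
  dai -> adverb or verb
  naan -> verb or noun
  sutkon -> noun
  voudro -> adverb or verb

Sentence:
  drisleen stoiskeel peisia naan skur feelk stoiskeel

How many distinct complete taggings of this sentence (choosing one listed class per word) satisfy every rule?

Candidates per position — 1:drisleen {adverb,verb}; 2:stoiskeel {noun,adverb}; 3:peisia {noun,verb}; 4:naan {verb,noun}; 5:skur {verb,noun}; 6:feelk {noun}; 7:stoiskeel {noun,adverb}.
There are 64 candidate sequences in total.
Checking each against the rules leaves 7 sequences.
Count = 7.

7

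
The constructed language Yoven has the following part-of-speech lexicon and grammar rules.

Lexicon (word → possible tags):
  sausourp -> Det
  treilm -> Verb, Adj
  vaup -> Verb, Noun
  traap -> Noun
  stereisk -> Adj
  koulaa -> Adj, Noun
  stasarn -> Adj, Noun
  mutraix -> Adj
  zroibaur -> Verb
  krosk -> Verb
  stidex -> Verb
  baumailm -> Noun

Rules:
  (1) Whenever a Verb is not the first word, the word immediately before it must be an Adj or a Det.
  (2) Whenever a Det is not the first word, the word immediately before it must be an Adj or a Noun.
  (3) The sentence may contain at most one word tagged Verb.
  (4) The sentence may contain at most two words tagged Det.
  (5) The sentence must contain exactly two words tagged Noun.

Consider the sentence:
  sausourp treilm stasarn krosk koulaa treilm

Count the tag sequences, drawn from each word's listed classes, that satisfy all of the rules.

Candidates per position — 1:sausourp {Det}; 2:treilm {Verb,Adj}; 3:stasarn {Adj,Noun}; 4:krosk {Verb}; 5:koulaa {Adj,Noun}; 6:treilm {Verb,Adj}.
There are 16 candidate sequences in total.
Every candidate sequence violates at least one rule; no consistent tagging exists.
Count = 0.

0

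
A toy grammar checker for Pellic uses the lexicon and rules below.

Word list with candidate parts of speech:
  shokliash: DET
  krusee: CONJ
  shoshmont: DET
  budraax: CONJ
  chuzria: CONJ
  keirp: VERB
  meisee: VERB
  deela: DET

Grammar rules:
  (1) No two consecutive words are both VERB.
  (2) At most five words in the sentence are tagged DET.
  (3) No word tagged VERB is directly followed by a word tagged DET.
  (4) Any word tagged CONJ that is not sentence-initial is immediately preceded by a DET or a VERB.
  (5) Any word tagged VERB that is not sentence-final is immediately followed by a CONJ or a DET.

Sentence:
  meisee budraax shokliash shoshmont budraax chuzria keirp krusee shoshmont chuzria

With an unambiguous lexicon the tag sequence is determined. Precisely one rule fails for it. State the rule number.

Fixed tagging: VERB CONJ DET DET CONJ CONJ VERB CONJ DET CONJ.
Rule check: R1 ok, R2 ok, R3 ok, R4 fails, R5 ok.
Only rule 4 fails.

4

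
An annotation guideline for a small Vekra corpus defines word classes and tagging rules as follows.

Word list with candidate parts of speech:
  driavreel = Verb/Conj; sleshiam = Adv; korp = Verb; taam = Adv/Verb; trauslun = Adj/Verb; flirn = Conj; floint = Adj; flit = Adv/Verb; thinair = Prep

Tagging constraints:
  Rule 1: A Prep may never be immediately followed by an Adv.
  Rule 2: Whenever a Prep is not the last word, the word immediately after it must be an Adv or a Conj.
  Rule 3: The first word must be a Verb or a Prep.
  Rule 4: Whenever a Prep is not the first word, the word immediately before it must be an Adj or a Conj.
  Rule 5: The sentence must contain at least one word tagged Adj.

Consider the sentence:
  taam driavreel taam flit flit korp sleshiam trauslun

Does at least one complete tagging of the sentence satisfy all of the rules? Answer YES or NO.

YES

Candidates per position — 1:taam {Adv,Verb}; 2:driavreel {Verb,Conj}; 3:taam {Adv,Verb}; 4:flit {Adv,Verb}; 5:flit {Adv,Verb}; 6:korp {Verb}; 7:sleshiam {Adv}; 8:trauslun {Adj,Verb}.
One satisfying assignment: Verb Verb Verb Adv Verb Verb Adv Adj.
Rule-by-rule: rule 1 satisfied; rule 2 satisfied; rule 3 satisfied; rule 4 satisfied; rule 5 satisfied.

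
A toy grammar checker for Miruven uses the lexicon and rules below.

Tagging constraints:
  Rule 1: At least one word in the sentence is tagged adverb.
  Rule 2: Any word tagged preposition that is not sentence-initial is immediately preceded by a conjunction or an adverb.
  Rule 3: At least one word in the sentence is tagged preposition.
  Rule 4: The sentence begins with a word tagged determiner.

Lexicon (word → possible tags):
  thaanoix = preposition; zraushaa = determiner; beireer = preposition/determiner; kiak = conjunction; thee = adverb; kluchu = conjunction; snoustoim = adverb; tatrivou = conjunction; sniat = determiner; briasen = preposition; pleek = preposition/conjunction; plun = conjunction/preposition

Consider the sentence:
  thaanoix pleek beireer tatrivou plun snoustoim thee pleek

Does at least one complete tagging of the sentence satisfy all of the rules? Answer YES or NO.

Candidates per position — 1:thaanoix {preposition}; 2:pleek {preposition,conjunction}; 3:beireer {preposition,determiner}; 4:tatrivou {conjunction}; 5:plun {conjunction,preposition}; 6:snoustoim {adverb}; 7:thee {adverb}; 8:pleek {preposition,conjunction}.
Rule 4 cannot be satisfied by any choice of tags from the lexicon.
So there is no consistent tagging.

NO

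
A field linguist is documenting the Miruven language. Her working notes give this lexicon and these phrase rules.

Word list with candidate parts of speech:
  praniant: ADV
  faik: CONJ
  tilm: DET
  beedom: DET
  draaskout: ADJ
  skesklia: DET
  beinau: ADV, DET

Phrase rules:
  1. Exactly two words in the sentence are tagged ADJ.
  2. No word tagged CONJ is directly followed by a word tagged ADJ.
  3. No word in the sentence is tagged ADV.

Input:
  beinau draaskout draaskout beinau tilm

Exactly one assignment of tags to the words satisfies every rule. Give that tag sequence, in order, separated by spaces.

Candidates per position — 1:beinau {ADV,DET}; 2:draaskout {ADJ}; 3:draaskout {ADJ}; 4:beinau {ADV,DET}; 5:tilm {DET}.
Position 1: tagging it ADV would leave rule 3 unsatisfiable, so it must be DET.
Position 4: tagging it ADV would leave rule 3 unsatisfiable, so it must be DET.
That leaves exactly one tagging: DET ADJ ADJ DET DET.
Check: rule 1 ok; rule 2 ok; rule 3 ok.

DET ADJ ADJ DET DET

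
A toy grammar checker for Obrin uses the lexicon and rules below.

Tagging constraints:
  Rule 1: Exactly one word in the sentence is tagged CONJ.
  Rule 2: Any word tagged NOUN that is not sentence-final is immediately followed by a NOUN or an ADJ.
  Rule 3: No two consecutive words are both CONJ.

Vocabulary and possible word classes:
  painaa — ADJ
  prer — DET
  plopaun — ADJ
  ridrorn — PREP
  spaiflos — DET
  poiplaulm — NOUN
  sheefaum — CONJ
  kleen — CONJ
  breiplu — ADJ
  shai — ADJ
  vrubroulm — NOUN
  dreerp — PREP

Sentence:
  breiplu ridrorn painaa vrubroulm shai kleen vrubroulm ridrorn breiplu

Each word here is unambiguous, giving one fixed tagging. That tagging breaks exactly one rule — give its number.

Fixed tagging: ADJ PREP ADJ NOUN ADJ CONJ NOUN PREP ADJ.
Applying the rules: R1 holds, R2 violated, R3 holds.
Only rule 2 fails.

2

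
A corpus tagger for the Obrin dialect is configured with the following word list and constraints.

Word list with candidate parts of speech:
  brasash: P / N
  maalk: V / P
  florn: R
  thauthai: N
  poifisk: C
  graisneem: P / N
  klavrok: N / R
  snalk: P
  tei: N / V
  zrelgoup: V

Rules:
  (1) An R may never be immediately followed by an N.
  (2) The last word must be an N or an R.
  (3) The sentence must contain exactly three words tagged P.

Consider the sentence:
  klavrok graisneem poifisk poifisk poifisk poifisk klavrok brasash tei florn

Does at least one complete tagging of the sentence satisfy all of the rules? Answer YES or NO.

NO

Candidates per position — 1:klavrok {N,R}; 2:graisneem {P,N}; 3:poifisk {C}; 4:poifisk {C}; 5:poifisk {C}; 6:poifisk {C}; 7:klavrok {N,R}; 8:brasash {P,N}; 9:tei {N,V}; 10:florn {R}.
Rule 3 cannot be satisfied by any choice of tags from the lexicon.
So there is no consistent tagging.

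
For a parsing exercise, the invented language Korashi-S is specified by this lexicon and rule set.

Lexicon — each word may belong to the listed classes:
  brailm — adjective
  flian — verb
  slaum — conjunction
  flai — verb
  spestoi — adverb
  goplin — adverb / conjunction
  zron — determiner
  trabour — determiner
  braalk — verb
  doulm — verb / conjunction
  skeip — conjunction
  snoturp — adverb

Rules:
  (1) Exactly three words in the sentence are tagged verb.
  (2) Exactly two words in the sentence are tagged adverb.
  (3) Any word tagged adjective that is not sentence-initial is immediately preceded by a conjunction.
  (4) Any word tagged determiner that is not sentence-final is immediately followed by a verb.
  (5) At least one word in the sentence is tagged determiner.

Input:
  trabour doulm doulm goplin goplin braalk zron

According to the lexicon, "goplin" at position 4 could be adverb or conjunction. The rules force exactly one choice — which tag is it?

adverb

Candidates per position — 1:trabour {determiner}; 2:doulm {verb,conjunction}; 3:doulm {verb,conjunction}; 4:goplin {adverb,conjunction}; 5:goplin {adverb,conjunction}; 6:braalk {verb}; 7:zron {determiner}.
Position 2: tagging it conjunction would leave rule 1 unsatisfiable, so it must be verb.
Position 3: tagging it conjunction would leave rule 1 unsatisfiable, so it must be verb.
Position 4: tagging it conjunction would leave rule 2 unsatisfiable, so it must be adverb.
Position 5: tagging it conjunction would leave rule 2 unsatisfiable, so it must be adverb.
The unique satisfying tagging is: determiner verb verb adverb adverb verb determiner.
Verifying each rule — rule 1 ok; rule 2 ok; rule 3 ok; rule 4 ok; rule 5 ok.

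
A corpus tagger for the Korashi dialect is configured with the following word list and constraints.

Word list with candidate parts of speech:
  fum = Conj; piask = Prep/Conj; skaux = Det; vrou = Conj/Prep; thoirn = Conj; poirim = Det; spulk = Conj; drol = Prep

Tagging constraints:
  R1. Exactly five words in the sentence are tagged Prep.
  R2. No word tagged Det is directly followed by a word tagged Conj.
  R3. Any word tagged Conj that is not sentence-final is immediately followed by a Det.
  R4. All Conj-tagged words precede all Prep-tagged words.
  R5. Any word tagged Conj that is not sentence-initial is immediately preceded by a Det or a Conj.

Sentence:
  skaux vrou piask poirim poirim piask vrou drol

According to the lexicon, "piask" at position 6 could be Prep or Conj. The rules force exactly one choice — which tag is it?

Prep

Candidates per position — 1:skaux {Det}; 2:vrou {Conj,Prep}; 3:piask {Prep,Conj}; 4:poirim {Det}; 5:poirim {Det}; 6:piask {Prep,Conj}; 7:vrou {Conj,Prep}; 8:drol {Prep}.
At position 2, choosing Conj makes rule 1 impossible to satisfy; hence Prep.
At position 3, choosing Conj makes rule 1 impossible to satisfy; hence Prep.
At position 6, choosing Conj makes rule 1 impossible to satisfy; hence Prep.
At position 7, choosing Conj makes rule 1 impossible to satisfy; hence Prep.
So the tagging must be: Det Prep Prep Det Det Prep Prep Prep.
Verifying each rule — rule 1 ok; rule 2 ok; rule 3 ok; rule 4 ok; rule 5 ok.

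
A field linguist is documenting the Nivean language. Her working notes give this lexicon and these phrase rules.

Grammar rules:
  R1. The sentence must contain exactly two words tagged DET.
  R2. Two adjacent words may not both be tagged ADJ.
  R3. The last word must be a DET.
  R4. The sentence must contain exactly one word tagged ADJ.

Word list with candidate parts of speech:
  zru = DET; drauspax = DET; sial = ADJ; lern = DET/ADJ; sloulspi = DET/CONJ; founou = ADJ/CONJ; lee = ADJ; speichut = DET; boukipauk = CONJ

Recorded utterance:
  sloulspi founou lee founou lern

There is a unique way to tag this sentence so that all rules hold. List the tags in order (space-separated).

DET CONJ ADJ CONJ DET

Candidates per position — 1:sloulspi {DET,CONJ}; 2:founou {ADJ,CONJ}; 3:lee {ADJ}; 4:founou {ADJ,CONJ}; 5:lern {DET,ADJ}.
Word 1 cannot be CONJ — rule 1 would then fail for every completion. It is DET.
Word 2 cannot be ADJ — rule 2 would then fail for every completion. It is CONJ.
Word 4 cannot be ADJ — rule 2 would then fail for every completion. It is CONJ.
Word 5 cannot be ADJ — rule 1 would then fail for every completion. It is DET.
The only consistent sequence is: DET CONJ ADJ CONJ DET.
Check: rule 1 ✓; rule 2 ✓; rule 3 ✓; rule 4 ✓.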